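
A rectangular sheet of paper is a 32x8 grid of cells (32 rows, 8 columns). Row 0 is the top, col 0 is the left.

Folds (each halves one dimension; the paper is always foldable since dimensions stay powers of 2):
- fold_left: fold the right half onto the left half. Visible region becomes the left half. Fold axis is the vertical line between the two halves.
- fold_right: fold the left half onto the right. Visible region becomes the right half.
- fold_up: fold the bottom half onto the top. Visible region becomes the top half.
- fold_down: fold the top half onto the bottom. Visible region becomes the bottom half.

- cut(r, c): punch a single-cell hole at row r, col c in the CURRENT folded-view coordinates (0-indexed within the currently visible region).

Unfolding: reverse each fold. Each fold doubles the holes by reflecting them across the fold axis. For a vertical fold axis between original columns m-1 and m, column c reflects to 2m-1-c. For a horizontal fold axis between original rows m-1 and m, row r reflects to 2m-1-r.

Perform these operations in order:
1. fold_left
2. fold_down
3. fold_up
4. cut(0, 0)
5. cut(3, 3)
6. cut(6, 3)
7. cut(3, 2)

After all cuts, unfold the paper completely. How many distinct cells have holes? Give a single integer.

Answer: 32

Derivation:
Op 1 fold_left: fold axis v@4; visible region now rows[0,32) x cols[0,4) = 32x4
Op 2 fold_down: fold axis h@16; visible region now rows[16,32) x cols[0,4) = 16x4
Op 3 fold_up: fold axis h@24; visible region now rows[16,24) x cols[0,4) = 8x4
Op 4 cut(0, 0): punch at orig (16,0); cuts so far [(16, 0)]; region rows[16,24) x cols[0,4) = 8x4
Op 5 cut(3, 3): punch at orig (19,3); cuts so far [(16, 0), (19, 3)]; region rows[16,24) x cols[0,4) = 8x4
Op 6 cut(6, 3): punch at orig (22,3); cuts so far [(16, 0), (19, 3), (22, 3)]; region rows[16,24) x cols[0,4) = 8x4
Op 7 cut(3, 2): punch at orig (19,2); cuts so far [(16, 0), (19, 2), (19, 3), (22, 3)]; region rows[16,24) x cols[0,4) = 8x4
Unfold 1 (reflect across h@24): 8 holes -> [(16, 0), (19, 2), (19, 3), (22, 3), (25, 3), (28, 2), (28, 3), (31, 0)]
Unfold 2 (reflect across h@16): 16 holes -> [(0, 0), (3, 2), (3, 3), (6, 3), (9, 3), (12, 2), (12, 3), (15, 0), (16, 0), (19, 2), (19, 3), (22, 3), (25, 3), (28, 2), (28, 3), (31, 0)]
Unfold 3 (reflect across v@4): 32 holes -> [(0, 0), (0, 7), (3, 2), (3, 3), (3, 4), (3, 5), (6, 3), (6, 4), (9, 3), (9, 4), (12, 2), (12, 3), (12, 4), (12, 5), (15, 0), (15, 7), (16, 0), (16, 7), (19, 2), (19, 3), (19, 4), (19, 5), (22, 3), (22, 4), (25, 3), (25, 4), (28, 2), (28, 3), (28, 4), (28, 5), (31, 0), (31, 7)]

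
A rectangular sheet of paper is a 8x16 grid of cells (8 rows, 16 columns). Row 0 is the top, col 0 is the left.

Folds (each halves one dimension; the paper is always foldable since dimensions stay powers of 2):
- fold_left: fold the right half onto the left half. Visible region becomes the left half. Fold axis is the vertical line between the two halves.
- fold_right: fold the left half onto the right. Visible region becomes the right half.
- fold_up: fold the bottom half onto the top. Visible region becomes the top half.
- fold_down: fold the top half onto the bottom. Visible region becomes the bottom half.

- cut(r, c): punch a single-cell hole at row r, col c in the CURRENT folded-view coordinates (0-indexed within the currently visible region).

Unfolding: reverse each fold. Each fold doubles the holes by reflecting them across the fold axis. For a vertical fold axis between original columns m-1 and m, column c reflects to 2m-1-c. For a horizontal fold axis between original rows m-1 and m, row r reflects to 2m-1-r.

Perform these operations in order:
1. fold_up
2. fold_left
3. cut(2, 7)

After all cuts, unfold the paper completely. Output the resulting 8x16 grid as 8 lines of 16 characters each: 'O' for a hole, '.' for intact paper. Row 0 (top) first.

Op 1 fold_up: fold axis h@4; visible region now rows[0,4) x cols[0,16) = 4x16
Op 2 fold_left: fold axis v@8; visible region now rows[0,4) x cols[0,8) = 4x8
Op 3 cut(2, 7): punch at orig (2,7); cuts so far [(2, 7)]; region rows[0,4) x cols[0,8) = 4x8
Unfold 1 (reflect across v@8): 2 holes -> [(2, 7), (2, 8)]
Unfold 2 (reflect across h@4): 4 holes -> [(2, 7), (2, 8), (5, 7), (5, 8)]

Answer: ................
................
.......OO.......
................
................
.......OO.......
................
................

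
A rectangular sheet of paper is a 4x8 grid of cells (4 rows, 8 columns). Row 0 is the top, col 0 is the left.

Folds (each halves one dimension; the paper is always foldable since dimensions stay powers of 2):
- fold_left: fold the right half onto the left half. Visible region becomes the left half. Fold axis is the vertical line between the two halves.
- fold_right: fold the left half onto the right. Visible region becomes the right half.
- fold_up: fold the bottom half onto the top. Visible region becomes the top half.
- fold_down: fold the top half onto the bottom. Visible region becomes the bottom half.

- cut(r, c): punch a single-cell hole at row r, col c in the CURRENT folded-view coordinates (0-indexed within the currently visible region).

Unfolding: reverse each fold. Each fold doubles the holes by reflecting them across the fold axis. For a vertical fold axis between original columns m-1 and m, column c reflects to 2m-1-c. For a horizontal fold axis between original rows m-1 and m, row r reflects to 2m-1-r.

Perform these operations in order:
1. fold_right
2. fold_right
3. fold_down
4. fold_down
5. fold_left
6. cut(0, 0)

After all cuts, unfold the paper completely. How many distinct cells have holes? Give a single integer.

Op 1 fold_right: fold axis v@4; visible region now rows[0,4) x cols[4,8) = 4x4
Op 2 fold_right: fold axis v@6; visible region now rows[0,4) x cols[6,8) = 4x2
Op 3 fold_down: fold axis h@2; visible region now rows[2,4) x cols[6,8) = 2x2
Op 4 fold_down: fold axis h@3; visible region now rows[3,4) x cols[6,8) = 1x2
Op 5 fold_left: fold axis v@7; visible region now rows[3,4) x cols[6,7) = 1x1
Op 6 cut(0, 0): punch at orig (3,6); cuts so far [(3, 6)]; region rows[3,4) x cols[6,7) = 1x1
Unfold 1 (reflect across v@7): 2 holes -> [(3, 6), (3, 7)]
Unfold 2 (reflect across h@3): 4 holes -> [(2, 6), (2, 7), (3, 6), (3, 7)]
Unfold 3 (reflect across h@2): 8 holes -> [(0, 6), (0, 7), (1, 6), (1, 7), (2, 6), (2, 7), (3, 6), (3, 7)]
Unfold 4 (reflect across v@6): 16 holes -> [(0, 4), (0, 5), (0, 6), (0, 7), (1, 4), (1, 5), (1, 6), (1, 7), (2, 4), (2, 5), (2, 6), (2, 7), (3, 4), (3, 5), (3, 6), (3, 7)]
Unfold 5 (reflect across v@4): 32 holes -> [(0, 0), (0, 1), (0, 2), (0, 3), (0, 4), (0, 5), (0, 6), (0, 7), (1, 0), (1, 1), (1, 2), (1, 3), (1, 4), (1, 5), (1, 6), (1, 7), (2, 0), (2, 1), (2, 2), (2, 3), (2, 4), (2, 5), (2, 6), (2, 7), (3, 0), (3, 1), (3, 2), (3, 3), (3, 4), (3, 5), (3, 6), (3, 7)]

Answer: 32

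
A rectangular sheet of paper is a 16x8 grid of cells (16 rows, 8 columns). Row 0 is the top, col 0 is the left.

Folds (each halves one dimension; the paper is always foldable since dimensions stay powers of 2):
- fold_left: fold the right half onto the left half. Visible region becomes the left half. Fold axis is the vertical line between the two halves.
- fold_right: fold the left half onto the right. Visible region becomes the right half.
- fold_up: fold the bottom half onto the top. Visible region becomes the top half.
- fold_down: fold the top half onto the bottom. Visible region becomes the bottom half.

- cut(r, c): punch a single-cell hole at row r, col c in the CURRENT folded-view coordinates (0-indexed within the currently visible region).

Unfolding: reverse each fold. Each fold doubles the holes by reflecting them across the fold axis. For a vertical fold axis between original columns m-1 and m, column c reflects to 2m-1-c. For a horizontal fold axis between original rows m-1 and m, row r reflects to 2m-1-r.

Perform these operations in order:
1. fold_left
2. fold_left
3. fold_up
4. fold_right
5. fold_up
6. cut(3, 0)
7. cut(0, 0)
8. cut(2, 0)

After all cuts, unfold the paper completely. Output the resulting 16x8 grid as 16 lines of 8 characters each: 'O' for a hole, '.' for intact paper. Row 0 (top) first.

Answer: OOOOOOOO
........
OOOOOOOO
OOOOOOOO
OOOOOOOO
OOOOOOOO
........
OOOOOOOO
OOOOOOOO
........
OOOOOOOO
OOOOOOOO
OOOOOOOO
OOOOOOOO
........
OOOOOOOO

Derivation:
Op 1 fold_left: fold axis v@4; visible region now rows[0,16) x cols[0,4) = 16x4
Op 2 fold_left: fold axis v@2; visible region now rows[0,16) x cols[0,2) = 16x2
Op 3 fold_up: fold axis h@8; visible region now rows[0,8) x cols[0,2) = 8x2
Op 4 fold_right: fold axis v@1; visible region now rows[0,8) x cols[1,2) = 8x1
Op 5 fold_up: fold axis h@4; visible region now rows[0,4) x cols[1,2) = 4x1
Op 6 cut(3, 0): punch at orig (3,1); cuts so far [(3, 1)]; region rows[0,4) x cols[1,2) = 4x1
Op 7 cut(0, 0): punch at orig (0,1); cuts so far [(0, 1), (3, 1)]; region rows[0,4) x cols[1,2) = 4x1
Op 8 cut(2, 0): punch at orig (2,1); cuts so far [(0, 1), (2, 1), (3, 1)]; region rows[0,4) x cols[1,2) = 4x1
Unfold 1 (reflect across h@4): 6 holes -> [(0, 1), (2, 1), (3, 1), (4, 1), (5, 1), (7, 1)]
Unfold 2 (reflect across v@1): 12 holes -> [(0, 0), (0, 1), (2, 0), (2, 1), (3, 0), (3, 1), (4, 0), (4, 1), (5, 0), (5, 1), (7, 0), (7, 1)]
Unfold 3 (reflect across h@8): 24 holes -> [(0, 0), (0, 1), (2, 0), (2, 1), (3, 0), (3, 1), (4, 0), (4, 1), (5, 0), (5, 1), (7, 0), (7, 1), (8, 0), (8, 1), (10, 0), (10, 1), (11, 0), (11, 1), (12, 0), (12, 1), (13, 0), (13, 1), (15, 0), (15, 1)]
Unfold 4 (reflect across v@2): 48 holes -> [(0, 0), (0, 1), (0, 2), (0, 3), (2, 0), (2, 1), (2, 2), (2, 3), (3, 0), (3, 1), (3, 2), (3, 3), (4, 0), (4, 1), (4, 2), (4, 3), (5, 0), (5, 1), (5, 2), (5, 3), (7, 0), (7, 1), (7, 2), (7, 3), (8, 0), (8, 1), (8, 2), (8, 3), (10, 0), (10, 1), (10, 2), (10, 3), (11, 0), (11, 1), (11, 2), (11, 3), (12, 0), (12, 1), (12, 2), (12, 3), (13, 0), (13, 1), (13, 2), (13, 3), (15, 0), (15, 1), (15, 2), (15, 3)]
Unfold 5 (reflect across v@4): 96 holes -> [(0, 0), (0, 1), (0, 2), (0, 3), (0, 4), (0, 5), (0, 6), (0, 7), (2, 0), (2, 1), (2, 2), (2, 3), (2, 4), (2, 5), (2, 6), (2, 7), (3, 0), (3, 1), (3, 2), (3, 3), (3, 4), (3, 5), (3, 6), (3, 7), (4, 0), (4, 1), (4, 2), (4, 3), (4, 4), (4, 5), (4, 6), (4, 7), (5, 0), (5, 1), (5, 2), (5, 3), (5, 4), (5, 5), (5, 6), (5, 7), (7, 0), (7, 1), (7, 2), (7, 3), (7, 4), (7, 5), (7, 6), (7, 7), (8, 0), (8, 1), (8, 2), (8, 3), (8, 4), (8, 5), (8, 6), (8, 7), (10, 0), (10, 1), (10, 2), (10, 3), (10, 4), (10, 5), (10, 6), (10, 7), (11, 0), (11, 1), (11, 2), (11, 3), (11, 4), (11, 5), (11, 6), (11, 7), (12, 0), (12, 1), (12, 2), (12, 3), (12, 4), (12, 5), (12, 6), (12, 7), (13, 0), (13, 1), (13, 2), (13, 3), (13, 4), (13, 5), (13, 6), (13, 7), (15, 0), (15, 1), (15, 2), (15, 3), (15, 4), (15, 5), (15, 6), (15, 7)]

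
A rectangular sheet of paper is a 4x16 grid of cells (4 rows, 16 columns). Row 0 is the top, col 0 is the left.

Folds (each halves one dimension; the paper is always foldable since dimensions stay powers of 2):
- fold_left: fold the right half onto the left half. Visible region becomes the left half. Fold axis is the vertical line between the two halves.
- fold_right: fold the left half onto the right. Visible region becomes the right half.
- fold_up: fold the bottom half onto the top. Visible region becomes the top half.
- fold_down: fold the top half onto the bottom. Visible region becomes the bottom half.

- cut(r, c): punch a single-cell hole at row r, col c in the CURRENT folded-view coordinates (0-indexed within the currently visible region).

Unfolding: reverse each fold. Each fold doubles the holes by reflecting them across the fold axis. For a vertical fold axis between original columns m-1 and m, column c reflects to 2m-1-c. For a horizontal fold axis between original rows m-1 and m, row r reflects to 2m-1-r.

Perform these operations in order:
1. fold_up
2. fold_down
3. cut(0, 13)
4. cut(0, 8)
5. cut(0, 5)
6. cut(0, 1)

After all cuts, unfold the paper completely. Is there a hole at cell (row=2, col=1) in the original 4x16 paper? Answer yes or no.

Op 1 fold_up: fold axis h@2; visible region now rows[0,2) x cols[0,16) = 2x16
Op 2 fold_down: fold axis h@1; visible region now rows[1,2) x cols[0,16) = 1x16
Op 3 cut(0, 13): punch at orig (1,13); cuts so far [(1, 13)]; region rows[1,2) x cols[0,16) = 1x16
Op 4 cut(0, 8): punch at orig (1,8); cuts so far [(1, 8), (1, 13)]; region rows[1,2) x cols[0,16) = 1x16
Op 5 cut(0, 5): punch at orig (1,5); cuts so far [(1, 5), (1, 8), (1, 13)]; region rows[1,2) x cols[0,16) = 1x16
Op 6 cut(0, 1): punch at orig (1,1); cuts so far [(1, 1), (1, 5), (1, 8), (1, 13)]; region rows[1,2) x cols[0,16) = 1x16
Unfold 1 (reflect across h@1): 8 holes -> [(0, 1), (0, 5), (0, 8), (0, 13), (1, 1), (1, 5), (1, 8), (1, 13)]
Unfold 2 (reflect across h@2): 16 holes -> [(0, 1), (0, 5), (0, 8), (0, 13), (1, 1), (1, 5), (1, 8), (1, 13), (2, 1), (2, 5), (2, 8), (2, 13), (3, 1), (3, 5), (3, 8), (3, 13)]
Holes: [(0, 1), (0, 5), (0, 8), (0, 13), (1, 1), (1, 5), (1, 8), (1, 13), (2, 1), (2, 5), (2, 8), (2, 13), (3, 1), (3, 5), (3, 8), (3, 13)]

Answer: yes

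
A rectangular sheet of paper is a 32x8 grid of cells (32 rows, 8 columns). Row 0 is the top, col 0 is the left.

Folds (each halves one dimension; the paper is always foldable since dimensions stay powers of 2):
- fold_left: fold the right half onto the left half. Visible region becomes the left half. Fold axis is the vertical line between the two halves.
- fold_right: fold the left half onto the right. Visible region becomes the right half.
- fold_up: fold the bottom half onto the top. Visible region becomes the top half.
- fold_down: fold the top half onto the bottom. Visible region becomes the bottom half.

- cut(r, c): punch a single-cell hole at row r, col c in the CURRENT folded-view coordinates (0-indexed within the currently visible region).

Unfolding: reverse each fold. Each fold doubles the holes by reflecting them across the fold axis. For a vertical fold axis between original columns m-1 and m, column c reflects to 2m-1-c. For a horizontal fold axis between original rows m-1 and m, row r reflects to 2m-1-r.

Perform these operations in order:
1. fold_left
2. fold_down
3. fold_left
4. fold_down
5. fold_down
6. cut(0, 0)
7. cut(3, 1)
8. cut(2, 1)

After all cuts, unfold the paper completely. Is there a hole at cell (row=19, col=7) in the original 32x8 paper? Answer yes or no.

Answer: yes

Derivation:
Op 1 fold_left: fold axis v@4; visible region now rows[0,32) x cols[0,4) = 32x4
Op 2 fold_down: fold axis h@16; visible region now rows[16,32) x cols[0,4) = 16x4
Op 3 fold_left: fold axis v@2; visible region now rows[16,32) x cols[0,2) = 16x2
Op 4 fold_down: fold axis h@24; visible region now rows[24,32) x cols[0,2) = 8x2
Op 5 fold_down: fold axis h@28; visible region now rows[28,32) x cols[0,2) = 4x2
Op 6 cut(0, 0): punch at orig (28,0); cuts so far [(28, 0)]; region rows[28,32) x cols[0,2) = 4x2
Op 7 cut(3, 1): punch at orig (31,1); cuts so far [(28, 0), (31, 1)]; region rows[28,32) x cols[0,2) = 4x2
Op 8 cut(2, 1): punch at orig (30,1); cuts so far [(28, 0), (30, 1), (31, 1)]; region rows[28,32) x cols[0,2) = 4x2
Unfold 1 (reflect across h@28): 6 holes -> [(24, 1), (25, 1), (27, 0), (28, 0), (30, 1), (31, 1)]
Unfold 2 (reflect across h@24): 12 holes -> [(16, 1), (17, 1), (19, 0), (20, 0), (22, 1), (23, 1), (24, 1), (25, 1), (27, 0), (28, 0), (30, 1), (31, 1)]
Unfold 3 (reflect across v@2): 24 holes -> [(16, 1), (16, 2), (17, 1), (17, 2), (19, 0), (19, 3), (20, 0), (20, 3), (22, 1), (22, 2), (23, 1), (23, 2), (24, 1), (24, 2), (25, 1), (25, 2), (27, 0), (27, 3), (28, 0), (28, 3), (30, 1), (30, 2), (31, 1), (31, 2)]
Unfold 4 (reflect across h@16): 48 holes -> [(0, 1), (0, 2), (1, 1), (1, 2), (3, 0), (3, 3), (4, 0), (4, 3), (6, 1), (6, 2), (7, 1), (7, 2), (8, 1), (8, 2), (9, 1), (9, 2), (11, 0), (11, 3), (12, 0), (12, 3), (14, 1), (14, 2), (15, 1), (15, 2), (16, 1), (16, 2), (17, 1), (17, 2), (19, 0), (19, 3), (20, 0), (20, 3), (22, 1), (22, 2), (23, 1), (23, 2), (24, 1), (24, 2), (25, 1), (25, 2), (27, 0), (27, 3), (28, 0), (28, 3), (30, 1), (30, 2), (31, 1), (31, 2)]
Unfold 5 (reflect across v@4): 96 holes -> [(0, 1), (0, 2), (0, 5), (0, 6), (1, 1), (1, 2), (1, 5), (1, 6), (3, 0), (3, 3), (3, 4), (3, 7), (4, 0), (4, 3), (4, 4), (4, 7), (6, 1), (6, 2), (6, 5), (6, 6), (7, 1), (7, 2), (7, 5), (7, 6), (8, 1), (8, 2), (8, 5), (8, 6), (9, 1), (9, 2), (9, 5), (9, 6), (11, 0), (11, 3), (11, 4), (11, 7), (12, 0), (12, 3), (12, 4), (12, 7), (14, 1), (14, 2), (14, 5), (14, 6), (15, 1), (15, 2), (15, 5), (15, 6), (16, 1), (16, 2), (16, 5), (16, 6), (17, 1), (17, 2), (17, 5), (17, 6), (19, 0), (19, 3), (19, 4), (19, 7), (20, 0), (20, 3), (20, 4), (20, 7), (22, 1), (22, 2), (22, 5), (22, 6), (23, 1), (23, 2), (23, 5), (23, 6), (24, 1), (24, 2), (24, 5), (24, 6), (25, 1), (25, 2), (25, 5), (25, 6), (27, 0), (27, 3), (27, 4), (27, 7), (28, 0), (28, 3), (28, 4), (28, 7), (30, 1), (30, 2), (30, 5), (30, 6), (31, 1), (31, 2), (31, 5), (31, 6)]
Holes: [(0, 1), (0, 2), (0, 5), (0, 6), (1, 1), (1, 2), (1, 5), (1, 6), (3, 0), (3, 3), (3, 4), (3, 7), (4, 0), (4, 3), (4, 4), (4, 7), (6, 1), (6, 2), (6, 5), (6, 6), (7, 1), (7, 2), (7, 5), (7, 6), (8, 1), (8, 2), (8, 5), (8, 6), (9, 1), (9, 2), (9, 5), (9, 6), (11, 0), (11, 3), (11, 4), (11, 7), (12, 0), (12, 3), (12, 4), (12, 7), (14, 1), (14, 2), (14, 5), (14, 6), (15, 1), (15, 2), (15, 5), (15, 6), (16, 1), (16, 2), (16, 5), (16, 6), (17, 1), (17, 2), (17, 5), (17, 6), (19, 0), (19, 3), (19, 4), (19, 7), (20, 0), (20, 3), (20, 4), (20, 7), (22, 1), (22, 2), (22, 5), (22, 6), (23, 1), (23, 2), (23, 5), (23, 6), (24, 1), (24, 2), (24, 5), (24, 6), (25, 1), (25, 2), (25, 5), (25, 6), (27, 0), (27, 3), (27, 4), (27, 7), (28, 0), (28, 3), (28, 4), (28, 7), (30, 1), (30, 2), (30, 5), (30, 6), (31, 1), (31, 2), (31, 5), (31, 6)]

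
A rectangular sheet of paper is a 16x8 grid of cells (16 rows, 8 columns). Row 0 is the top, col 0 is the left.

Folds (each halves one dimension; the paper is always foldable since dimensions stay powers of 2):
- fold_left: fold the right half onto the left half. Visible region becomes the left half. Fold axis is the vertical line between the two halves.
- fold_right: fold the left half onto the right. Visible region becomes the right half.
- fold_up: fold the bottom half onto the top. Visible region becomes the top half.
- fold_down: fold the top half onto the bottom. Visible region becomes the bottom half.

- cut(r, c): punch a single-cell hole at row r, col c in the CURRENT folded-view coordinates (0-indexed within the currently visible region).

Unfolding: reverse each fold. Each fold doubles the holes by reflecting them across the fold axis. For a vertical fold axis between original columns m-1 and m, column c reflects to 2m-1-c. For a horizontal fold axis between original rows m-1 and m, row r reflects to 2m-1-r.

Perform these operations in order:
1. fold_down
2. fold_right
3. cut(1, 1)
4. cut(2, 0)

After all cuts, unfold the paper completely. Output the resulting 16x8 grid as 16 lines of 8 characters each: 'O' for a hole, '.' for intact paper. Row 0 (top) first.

Answer: ........
........
........
........
........
...OO...
..O..O..
........
........
..O..O..
...OO...
........
........
........
........
........

Derivation:
Op 1 fold_down: fold axis h@8; visible region now rows[8,16) x cols[0,8) = 8x8
Op 2 fold_right: fold axis v@4; visible region now rows[8,16) x cols[4,8) = 8x4
Op 3 cut(1, 1): punch at orig (9,5); cuts so far [(9, 5)]; region rows[8,16) x cols[4,8) = 8x4
Op 4 cut(2, 0): punch at orig (10,4); cuts so far [(9, 5), (10, 4)]; region rows[8,16) x cols[4,8) = 8x4
Unfold 1 (reflect across v@4): 4 holes -> [(9, 2), (9, 5), (10, 3), (10, 4)]
Unfold 2 (reflect across h@8): 8 holes -> [(5, 3), (5, 4), (6, 2), (6, 5), (9, 2), (9, 5), (10, 3), (10, 4)]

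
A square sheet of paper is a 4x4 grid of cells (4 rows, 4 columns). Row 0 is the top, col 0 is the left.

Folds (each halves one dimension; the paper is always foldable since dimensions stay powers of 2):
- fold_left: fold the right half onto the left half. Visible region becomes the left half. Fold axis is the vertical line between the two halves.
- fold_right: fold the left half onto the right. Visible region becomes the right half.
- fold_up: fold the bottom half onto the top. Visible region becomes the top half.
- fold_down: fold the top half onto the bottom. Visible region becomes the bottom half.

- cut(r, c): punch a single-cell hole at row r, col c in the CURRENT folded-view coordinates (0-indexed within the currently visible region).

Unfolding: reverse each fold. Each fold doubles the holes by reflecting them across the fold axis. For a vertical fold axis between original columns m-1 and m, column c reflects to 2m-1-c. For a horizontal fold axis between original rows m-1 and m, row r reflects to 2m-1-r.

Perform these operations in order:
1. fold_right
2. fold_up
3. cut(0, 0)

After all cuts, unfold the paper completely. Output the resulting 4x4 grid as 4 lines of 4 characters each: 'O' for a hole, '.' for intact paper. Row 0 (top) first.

Answer: .OO.
....
....
.OO.

Derivation:
Op 1 fold_right: fold axis v@2; visible region now rows[0,4) x cols[2,4) = 4x2
Op 2 fold_up: fold axis h@2; visible region now rows[0,2) x cols[2,4) = 2x2
Op 3 cut(0, 0): punch at orig (0,2); cuts so far [(0, 2)]; region rows[0,2) x cols[2,4) = 2x2
Unfold 1 (reflect across h@2): 2 holes -> [(0, 2), (3, 2)]
Unfold 2 (reflect across v@2): 4 holes -> [(0, 1), (0, 2), (3, 1), (3, 2)]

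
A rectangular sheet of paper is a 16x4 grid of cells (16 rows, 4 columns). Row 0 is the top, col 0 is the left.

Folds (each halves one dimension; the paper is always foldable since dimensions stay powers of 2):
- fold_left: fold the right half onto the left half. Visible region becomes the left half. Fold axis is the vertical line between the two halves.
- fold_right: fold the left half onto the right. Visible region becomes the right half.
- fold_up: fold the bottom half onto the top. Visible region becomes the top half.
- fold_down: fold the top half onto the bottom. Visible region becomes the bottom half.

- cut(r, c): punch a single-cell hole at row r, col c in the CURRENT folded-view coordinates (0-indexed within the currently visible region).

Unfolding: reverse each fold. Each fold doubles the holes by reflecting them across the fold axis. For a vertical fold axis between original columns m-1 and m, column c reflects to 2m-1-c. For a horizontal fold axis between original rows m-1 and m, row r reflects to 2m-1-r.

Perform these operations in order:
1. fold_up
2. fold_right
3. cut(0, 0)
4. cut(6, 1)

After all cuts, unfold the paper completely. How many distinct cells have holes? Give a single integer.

Op 1 fold_up: fold axis h@8; visible region now rows[0,8) x cols[0,4) = 8x4
Op 2 fold_right: fold axis v@2; visible region now rows[0,8) x cols[2,4) = 8x2
Op 3 cut(0, 0): punch at orig (0,2); cuts so far [(0, 2)]; region rows[0,8) x cols[2,4) = 8x2
Op 4 cut(6, 1): punch at orig (6,3); cuts so far [(0, 2), (6, 3)]; region rows[0,8) x cols[2,4) = 8x2
Unfold 1 (reflect across v@2): 4 holes -> [(0, 1), (0, 2), (6, 0), (6, 3)]
Unfold 2 (reflect across h@8): 8 holes -> [(0, 1), (0, 2), (6, 0), (6, 3), (9, 0), (9, 3), (15, 1), (15, 2)]

Answer: 8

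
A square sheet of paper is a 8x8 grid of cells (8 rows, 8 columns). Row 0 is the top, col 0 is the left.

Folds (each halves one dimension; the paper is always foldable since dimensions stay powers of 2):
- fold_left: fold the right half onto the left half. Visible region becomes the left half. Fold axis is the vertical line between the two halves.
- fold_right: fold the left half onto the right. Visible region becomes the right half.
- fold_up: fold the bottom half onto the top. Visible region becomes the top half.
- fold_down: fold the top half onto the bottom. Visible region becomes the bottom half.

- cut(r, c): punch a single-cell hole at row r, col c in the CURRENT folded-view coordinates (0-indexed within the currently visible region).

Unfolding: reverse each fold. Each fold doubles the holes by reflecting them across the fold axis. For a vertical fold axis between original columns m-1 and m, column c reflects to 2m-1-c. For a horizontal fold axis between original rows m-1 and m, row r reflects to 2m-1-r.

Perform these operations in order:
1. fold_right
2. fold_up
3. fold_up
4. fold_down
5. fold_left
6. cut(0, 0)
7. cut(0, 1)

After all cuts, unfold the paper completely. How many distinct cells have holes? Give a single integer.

Op 1 fold_right: fold axis v@4; visible region now rows[0,8) x cols[4,8) = 8x4
Op 2 fold_up: fold axis h@4; visible region now rows[0,4) x cols[4,8) = 4x4
Op 3 fold_up: fold axis h@2; visible region now rows[0,2) x cols[4,8) = 2x4
Op 4 fold_down: fold axis h@1; visible region now rows[1,2) x cols[4,8) = 1x4
Op 5 fold_left: fold axis v@6; visible region now rows[1,2) x cols[4,6) = 1x2
Op 6 cut(0, 0): punch at orig (1,4); cuts so far [(1, 4)]; region rows[1,2) x cols[4,6) = 1x2
Op 7 cut(0, 1): punch at orig (1,5); cuts so far [(1, 4), (1, 5)]; region rows[1,2) x cols[4,6) = 1x2
Unfold 1 (reflect across v@6): 4 holes -> [(1, 4), (1, 5), (1, 6), (1, 7)]
Unfold 2 (reflect across h@1): 8 holes -> [(0, 4), (0, 5), (0, 6), (0, 7), (1, 4), (1, 5), (1, 6), (1, 7)]
Unfold 3 (reflect across h@2): 16 holes -> [(0, 4), (0, 5), (0, 6), (0, 7), (1, 4), (1, 5), (1, 6), (1, 7), (2, 4), (2, 5), (2, 6), (2, 7), (3, 4), (3, 5), (3, 6), (3, 7)]
Unfold 4 (reflect across h@4): 32 holes -> [(0, 4), (0, 5), (0, 6), (0, 7), (1, 4), (1, 5), (1, 6), (1, 7), (2, 4), (2, 5), (2, 6), (2, 7), (3, 4), (3, 5), (3, 6), (3, 7), (4, 4), (4, 5), (4, 6), (4, 7), (5, 4), (5, 5), (5, 6), (5, 7), (6, 4), (6, 5), (6, 6), (6, 7), (7, 4), (7, 5), (7, 6), (7, 7)]
Unfold 5 (reflect across v@4): 64 holes -> [(0, 0), (0, 1), (0, 2), (0, 3), (0, 4), (0, 5), (0, 6), (0, 7), (1, 0), (1, 1), (1, 2), (1, 3), (1, 4), (1, 5), (1, 6), (1, 7), (2, 0), (2, 1), (2, 2), (2, 3), (2, 4), (2, 5), (2, 6), (2, 7), (3, 0), (3, 1), (3, 2), (3, 3), (3, 4), (3, 5), (3, 6), (3, 7), (4, 0), (4, 1), (4, 2), (4, 3), (4, 4), (4, 5), (4, 6), (4, 7), (5, 0), (5, 1), (5, 2), (5, 3), (5, 4), (5, 5), (5, 6), (5, 7), (6, 0), (6, 1), (6, 2), (6, 3), (6, 4), (6, 5), (6, 6), (6, 7), (7, 0), (7, 1), (7, 2), (7, 3), (7, 4), (7, 5), (7, 6), (7, 7)]

Answer: 64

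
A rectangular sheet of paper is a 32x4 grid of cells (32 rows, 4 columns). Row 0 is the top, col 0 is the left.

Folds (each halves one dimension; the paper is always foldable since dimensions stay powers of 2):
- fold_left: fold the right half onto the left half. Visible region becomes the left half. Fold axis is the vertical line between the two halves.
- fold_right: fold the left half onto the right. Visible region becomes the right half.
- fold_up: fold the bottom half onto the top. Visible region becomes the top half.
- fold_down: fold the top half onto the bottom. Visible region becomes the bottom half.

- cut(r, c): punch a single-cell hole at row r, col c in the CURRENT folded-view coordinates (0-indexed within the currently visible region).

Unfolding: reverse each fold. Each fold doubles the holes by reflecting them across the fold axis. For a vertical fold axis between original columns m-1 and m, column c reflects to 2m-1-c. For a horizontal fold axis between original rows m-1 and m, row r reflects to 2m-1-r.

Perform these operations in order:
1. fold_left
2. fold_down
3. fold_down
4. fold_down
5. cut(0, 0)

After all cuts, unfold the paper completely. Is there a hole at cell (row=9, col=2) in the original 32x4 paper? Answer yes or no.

Answer: no

Derivation:
Op 1 fold_left: fold axis v@2; visible region now rows[0,32) x cols[0,2) = 32x2
Op 2 fold_down: fold axis h@16; visible region now rows[16,32) x cols[0,2) = 16x2
Op 3 fold_down: fold axis h@24; visible region now rows[24,32) x cols[0,2) = 8x2
Op 4 fold_down: fold axis h@28; visible region now rows[28,32) x cols[0,2) = 4x2
Op 5 cut(0, 0): punch at orig (28,0); cuts so far [(28, 0)]; region rows[28,32) x cols[0,2) = 4x2
Unfold 1 (reflect across h@28): 2 holes -> [(27, 0), (28, 0)]
Unfold 2 (reflect across h@24): 4 holes -> [(19, 0), (20, 0), (27, 0), (28, 0)]
Unfold 3 (reflect across h@16): 8 holes -> [(3, 0), (4, 0), (11, 0), (12, 0), (19, 0), (20, 0), (27, 0), (28, 0)]
Unfold 4 (reflect across v@2): 16 holes -> [(3, 0), (3, 3), (4, 0), (4, 3), (11, 0), (11, 3), (12, 0), (12, 3), (19, 0), (19, 3), (20, 0), (20, 3), (27, 0), (27, 3), (28, 0), (28, 3)]
Holes: [(3, 0), (3, 3), (4, 0), (4, 3), (11, 0), (11, 3), (12, 0), (12, 3), (19, 0), (19, 3), (20, 0), (20, 3), (27, 0), (27, 3), (28, 0), (28, 3)]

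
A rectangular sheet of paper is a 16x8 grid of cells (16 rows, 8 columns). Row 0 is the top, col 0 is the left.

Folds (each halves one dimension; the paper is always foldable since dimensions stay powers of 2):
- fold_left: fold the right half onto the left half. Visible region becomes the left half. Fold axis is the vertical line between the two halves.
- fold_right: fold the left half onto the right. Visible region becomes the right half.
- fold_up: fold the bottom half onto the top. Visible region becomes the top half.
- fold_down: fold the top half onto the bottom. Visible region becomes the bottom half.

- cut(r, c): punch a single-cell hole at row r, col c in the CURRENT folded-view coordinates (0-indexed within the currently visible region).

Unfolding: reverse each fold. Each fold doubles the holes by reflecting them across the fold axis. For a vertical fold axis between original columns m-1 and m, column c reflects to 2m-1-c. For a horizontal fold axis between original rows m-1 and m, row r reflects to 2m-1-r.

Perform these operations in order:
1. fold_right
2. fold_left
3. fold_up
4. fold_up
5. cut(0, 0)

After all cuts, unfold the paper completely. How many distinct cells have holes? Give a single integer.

Answer: 16

Derivation:
Op 1 fold_right: fold axis v@4; visible region now rows[0,16) x cols[4,8) = 16x4
Op 2 fold_left: fold axis v@6; visible region now rows[0,16) x cols[4,6) = 16x2
Op 3 fold_up: fold axis h@8; visible region now rows[0,8) x cols[4,6) = 8x2
Op 4 fold_up: fold axis h@4; visible region now rows[0,4) x cols[4,6) = 4x2
Op 5 cut(0, 0): punch at orig (0,4); cuts so far [(0, 4)]; region rows[0,4) x cols[4,6) = 4x2
Unfold 1 (reflect across h@4): 2 holes -> [(0, 4), (7, 4)]
Unfold 2 (reflect across h@8): 4 holes -> [(0, 4), (7, 4), (8, 4), (15, 4)]
Unfold 3 (reflect across v@6): 8 holes -> [(0, 4), (0, 7), (7, 4), (7, 7), (8, 4), (8, 7), (15, 4), (15, 7)]
Unfold 4 (reflect across v@4): 16 holes -> [(0, 0), (0, 3), (0, 4), (0, 7), (7, 0), (7, 3), (7, 4), (7, 7), (8, 0), (8, 3), (8, 4), (8, 7), (15, 0), (15, 3), (15, 4), (15, 7)]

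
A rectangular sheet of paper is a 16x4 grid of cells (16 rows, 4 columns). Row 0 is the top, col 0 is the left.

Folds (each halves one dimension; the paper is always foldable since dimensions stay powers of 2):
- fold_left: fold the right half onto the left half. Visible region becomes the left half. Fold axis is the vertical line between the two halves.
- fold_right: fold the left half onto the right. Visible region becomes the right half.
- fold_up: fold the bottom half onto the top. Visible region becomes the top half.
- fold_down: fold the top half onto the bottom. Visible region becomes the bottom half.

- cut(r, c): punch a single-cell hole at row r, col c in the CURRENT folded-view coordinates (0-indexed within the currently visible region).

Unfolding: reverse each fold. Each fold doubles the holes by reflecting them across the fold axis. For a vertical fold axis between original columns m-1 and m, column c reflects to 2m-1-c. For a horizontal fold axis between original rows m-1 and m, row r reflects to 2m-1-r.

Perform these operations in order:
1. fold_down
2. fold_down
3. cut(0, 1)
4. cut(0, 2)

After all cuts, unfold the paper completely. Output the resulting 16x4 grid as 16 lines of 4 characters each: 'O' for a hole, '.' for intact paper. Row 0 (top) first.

Answer: ....
....
....
.OO.
.OO.
....
....
....
....
....
....
.OO.
.OO.
....
....
....

Derivation:
Op 1 fold_down: fold axis h@8; visible region now rows[8,16) x cols[0,4) = 8x4
Op 2 fold_down: fold axis h@12; visible region now rows[12,16) x cols[0,4) = 4x4
Op 3 cut(0, 1): punch at orig (12,1); cuts so far [(12, 1)]; region rows[12,16) x cols[0,4) = 4x4
Op 4 cut(0, 2): punch at orig (12,2); cuts so far [(12, 1), (12, 2)]; region rows[12,16) x cols[0,4) = 4x4
Unfold 1 (reflect across h@12): 4 holes -> [(11, 1), (11, 2), (12, 1), (12, 2)]
Unfold 2 (reflect across h@8): 8 holes -> [(3, 1), (3, 2), (4, 1), (4, 2), (11, 1), (11, 2), (12, 1), (12, 2)]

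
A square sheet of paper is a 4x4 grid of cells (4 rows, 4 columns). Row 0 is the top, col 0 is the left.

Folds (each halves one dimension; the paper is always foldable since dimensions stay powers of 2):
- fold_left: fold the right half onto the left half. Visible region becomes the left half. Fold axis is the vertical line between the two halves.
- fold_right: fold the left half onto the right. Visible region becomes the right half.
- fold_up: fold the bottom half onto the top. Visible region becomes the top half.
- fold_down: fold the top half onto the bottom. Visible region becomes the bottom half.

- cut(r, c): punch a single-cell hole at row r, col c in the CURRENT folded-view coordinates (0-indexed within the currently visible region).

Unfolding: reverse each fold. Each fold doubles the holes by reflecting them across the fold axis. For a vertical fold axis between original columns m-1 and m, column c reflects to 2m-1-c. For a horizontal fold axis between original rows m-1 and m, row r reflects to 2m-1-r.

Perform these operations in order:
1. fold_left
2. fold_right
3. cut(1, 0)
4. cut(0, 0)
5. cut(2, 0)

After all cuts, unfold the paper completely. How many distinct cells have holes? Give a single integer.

Answer: 12

Derivation:
Op 1 fold_left: fold axis v@2; visible region now rows[0,4) x cols[0,2) = 4x2
Op 2 fold_right: fold axis v@1; visible region now rows[0,4) x cols[1,2) = 4x1
Op 3 cut(1, 0): punch at orig (1,1); cuts so far [(1, 1)]; region rows[0,4) x cols[1,2) = 4x1
Op 4 cut(0, 0): punch at orig (0,1); cuts so far [(0, 1), (1, 1)]; region rows[0,4) x cols[1,2) = 4x1
Op 5 cut(2, 0): punch at orig (2,1); cuts so far [(0, 1), (1, 1), (2, 1)]; region rows[0,4) x cols[1,2) = 4x1
Unfold 1 (reflect across v@1): 6 holes -> [(0, 0), (0, 1), (1, 0), (1, 1), (2, 0), (2, 1)]
Unfold 2 (reflect across v@2): 12 holes -> [(0, 0), (0, 1), (0, 2), (0, 3), (1, 0), (1, 1), (1, 2), (1, 3), (2, 0), (2, 1), (2, 2), (2, 3)]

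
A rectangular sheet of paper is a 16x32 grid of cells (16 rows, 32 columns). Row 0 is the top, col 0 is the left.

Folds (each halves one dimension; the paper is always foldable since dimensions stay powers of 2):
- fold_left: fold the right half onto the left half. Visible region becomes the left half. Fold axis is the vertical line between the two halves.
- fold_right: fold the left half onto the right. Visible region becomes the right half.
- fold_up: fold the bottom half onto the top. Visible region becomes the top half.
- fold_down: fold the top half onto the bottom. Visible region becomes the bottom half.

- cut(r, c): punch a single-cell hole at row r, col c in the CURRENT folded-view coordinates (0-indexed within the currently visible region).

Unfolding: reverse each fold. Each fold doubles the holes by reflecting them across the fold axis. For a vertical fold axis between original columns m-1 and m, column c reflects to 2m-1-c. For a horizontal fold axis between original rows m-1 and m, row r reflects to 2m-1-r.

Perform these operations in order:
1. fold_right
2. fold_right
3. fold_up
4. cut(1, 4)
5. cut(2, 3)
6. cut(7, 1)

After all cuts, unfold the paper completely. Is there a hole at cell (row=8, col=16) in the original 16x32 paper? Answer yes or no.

Answer: no

Derivation:
Op 1 fold_right: fold axis v@16; visible region now rows[0,16) x cols[16,32) = 16x16
Op 2 fold_right: fold axis v@24; visible region now rows[0,16) x cols[24,32) = 16x8
Op 3 fold_up: fold axis h@8; visible region now rows[0,8) x cols[24,32) = 8x8
Op 4 cut(1, 4): punch at orig (1,28); cuts so far [(1, 28)]; region rows[0,8) x cols[24,32) = 8x8
Op 5 cut(2, 3): punch at orig (2,27); cuts so far [(1, 28), (2, 27)]; region rows[0,8) x cols[24,32) = 8x8
Op 6 cut(7, 1): punch at orig (7,25); cuts so far [(1, 28), (2, 27), (7, 25)]; region rows[0,8) x cols[24,32) = 8x8
Unfold 1 (reflect across h@8): 6 holes -> [(1, 28), (2, 27), (7, 25), (8, 25), (13, 27), (14, 28)]
Unfold 2 (reflect across v@24): 12 holes -> [(1, 19), (1, 28), (2, 20), (2, 27), (7, 22), (7, 25), (8, 22), (8, 25), (13, 20), (13, 27), (14, 19), (14, 28)]
Unfold 3 (reflect across v@16): 24 holes -> [(1, 3), (1, 12), (1, 19), (1, 28), (2, 4), (2, 11), (2, 20), (2, 27), (7, 6), (7, 9), (7, 22), (7, 25), (8, 6), (8, 9), (8, 22), (8, 25), (13, 4), (13, 11), (13, 20), (13, 27), (14, 3), (14, 12), (14, 19), (14, 28)]
Holes: [(1, 3), (1, 12), (1, 19), (1, 28), (2, 4), (2, 11), (2, 20), (2, 27), (7, 6), (7, 9), (7, 22), (7, 25), (8, 6), (8, 9), (8, 22), (8, 25), (13, 4), (13, 11), (13, 20), (13, 27), (14, 3), (14, 12), (14, 19), (14, 28)]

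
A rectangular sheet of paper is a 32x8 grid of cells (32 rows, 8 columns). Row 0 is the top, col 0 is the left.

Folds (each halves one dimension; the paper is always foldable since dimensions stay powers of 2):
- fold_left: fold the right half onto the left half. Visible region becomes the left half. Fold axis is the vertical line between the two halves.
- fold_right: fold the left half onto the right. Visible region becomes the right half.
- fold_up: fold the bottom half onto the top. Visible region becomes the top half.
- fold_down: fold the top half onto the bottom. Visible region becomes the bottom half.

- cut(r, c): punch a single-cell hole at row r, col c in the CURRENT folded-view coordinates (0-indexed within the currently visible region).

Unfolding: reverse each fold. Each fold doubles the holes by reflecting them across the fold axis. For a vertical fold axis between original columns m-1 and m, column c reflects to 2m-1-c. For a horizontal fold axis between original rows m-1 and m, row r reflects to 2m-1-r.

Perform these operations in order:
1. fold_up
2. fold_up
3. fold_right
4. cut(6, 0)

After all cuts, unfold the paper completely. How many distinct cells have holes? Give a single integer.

Op 1 fold_up: fold axis h@16; visible region now rows[0,16) x cols[0,8) = 16x8
Op 2 fold_up: fold axis h@8; visible region now rows[0,8) x cols[0,8) = 8x8
Op 3 fold_right: fold axis v@4; visible region now rows[0,8) x cols[4,8) = 8x4
Op 4 cut(6, 0): punch at orig (6,4); cuts so far [(6, 4)]; region rows[0,8) x cols[4,8) = 8x4
Unfold 1 (reflect across v@4): 2 holes -> [(6, 3), (6, 4)]
Unfold 2 (reflect across h@8): 4 holes -> [(6, 3), (6, 4), (9, 3), (9, 4)]
Unfold 3 (reflect across h@16): 8 holes -> [(6, 3), (6, 4), (9, 3), (9, 4), (22, 3), (22, 4), (25, 3), (25, 4)]

Answer: 8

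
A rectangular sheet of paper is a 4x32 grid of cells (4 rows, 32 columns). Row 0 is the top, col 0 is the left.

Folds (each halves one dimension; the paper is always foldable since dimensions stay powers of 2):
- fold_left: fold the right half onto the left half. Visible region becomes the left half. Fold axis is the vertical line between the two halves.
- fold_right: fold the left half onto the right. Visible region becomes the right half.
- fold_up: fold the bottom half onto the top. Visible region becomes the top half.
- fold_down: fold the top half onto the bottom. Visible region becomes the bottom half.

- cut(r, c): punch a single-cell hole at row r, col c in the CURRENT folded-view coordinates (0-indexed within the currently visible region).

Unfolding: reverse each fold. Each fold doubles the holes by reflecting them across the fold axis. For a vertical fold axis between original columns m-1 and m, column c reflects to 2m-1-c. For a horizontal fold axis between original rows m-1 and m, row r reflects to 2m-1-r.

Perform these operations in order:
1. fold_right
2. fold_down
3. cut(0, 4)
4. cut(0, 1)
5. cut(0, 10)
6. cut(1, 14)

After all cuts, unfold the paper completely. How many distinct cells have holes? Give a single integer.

Answer: 16

Derivation:
Op 1 fold_right: fold axis v@16; visible region now rows[0,4) x cols[16,32) = 4x16
Op 2 fold_down: fold axis h@2; visible region now rows[2,4) x cols[16,32) = 2x16
Op 3 cut(0, 4): punch at orig (2,20); cuts so far [(2, 20)]; region rows[2,4) x cols[16,32) = 2x16
Op 4 cut(0, 1): punch at orig (2,17); cuts so far [(2, 17), (2, 20)]; region rows[2,4) x cols[16,32) = 2x16
Op 5 cut(0, 10): punch at orig (2,26); cuts so far [(2, 17), (2, 20), (2, 26)]; region rows[2,4) x cols[16,32) = 2x16
Op 6 cut(1, 14): punch at orig (3,30); cuts so far [(2, 17), (2, 20), (2, 26), (3, 30)]; region rows[2,4) x cols[16,32) = 2x16
Unfold 1 (reflect across h@2): 8 holes -> [(0, 30), (1, 17), (1, 20), (1, 26), (2, 17), (2, 20), (2, 26), (3, 30)]
Unfold 2 (reflect across v@16): 16 holes -> [(0, 1), (0, 30), (1, 5), (1, 11), (1, 14), (1, 17), (1, 20), (1, 26), (2, 5), (2, 11), (2, 14), (2, 17), (2, 20), (2, 26), (3, 1), (3, 30)]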